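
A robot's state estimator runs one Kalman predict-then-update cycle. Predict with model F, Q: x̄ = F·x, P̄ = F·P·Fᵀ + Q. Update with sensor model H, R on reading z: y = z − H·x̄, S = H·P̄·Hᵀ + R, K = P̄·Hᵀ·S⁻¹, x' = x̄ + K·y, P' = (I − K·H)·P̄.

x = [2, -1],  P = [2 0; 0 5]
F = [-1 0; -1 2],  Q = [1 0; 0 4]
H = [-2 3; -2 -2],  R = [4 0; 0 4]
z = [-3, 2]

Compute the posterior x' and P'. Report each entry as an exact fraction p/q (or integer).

x̄ = F·x = [-2, -4]
P̄ = F·P·Fᵀ + Q = [3 2; 2 26]
y = z − H·x̄ = [5, -10]
S = H·P̄·Hᵀ + R = [226 -148; -148 136]
K = P̄·Hᵀ·S⁻¹ = [-185/1104 -565/2208; 37/184 -71/368]
x' = x̄ + K·y = [-77/276, -49/46]
P' = (I − K·H)·P̄ = [487/1104 13/184; 13/184 29/92]

x' = [-77/276, -49/46]
P' = [487/1104 13/184; 13/184 29/92]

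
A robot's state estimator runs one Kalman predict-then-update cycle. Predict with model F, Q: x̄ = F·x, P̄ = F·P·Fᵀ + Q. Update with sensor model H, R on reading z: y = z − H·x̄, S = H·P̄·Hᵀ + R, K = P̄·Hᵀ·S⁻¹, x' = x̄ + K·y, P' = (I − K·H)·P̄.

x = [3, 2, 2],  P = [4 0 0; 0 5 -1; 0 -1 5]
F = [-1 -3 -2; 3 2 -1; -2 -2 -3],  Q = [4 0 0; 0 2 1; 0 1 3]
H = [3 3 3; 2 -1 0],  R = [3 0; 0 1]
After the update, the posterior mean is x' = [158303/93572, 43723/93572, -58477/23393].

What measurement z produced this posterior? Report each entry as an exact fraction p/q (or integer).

x̄ = F·x = [-13, 11, -16]
P̄ = F·P·Fᵀ + Q = [61 -31 55; -31 67 -24; 55 -24 72]
S = H·P̄·Hᵀ + R = [1803 474; 474 436]
K = P̄·Hᵀ·S⁻¹ = [6443/93572 51663/187144; 12807/93572 -83217/187144; 2967/23393 3964/23393]
x' − x̄ = [1374739/93572, -985569/93572, 315811/23393] = K·y
y = (KᵀK)⁻¹·Kᵀ·(x' − x̄) = [53, 40]
z = y + H·x̄ = [53, 40] + [-54, -37] = [-1, 3]

z = [-1, 3]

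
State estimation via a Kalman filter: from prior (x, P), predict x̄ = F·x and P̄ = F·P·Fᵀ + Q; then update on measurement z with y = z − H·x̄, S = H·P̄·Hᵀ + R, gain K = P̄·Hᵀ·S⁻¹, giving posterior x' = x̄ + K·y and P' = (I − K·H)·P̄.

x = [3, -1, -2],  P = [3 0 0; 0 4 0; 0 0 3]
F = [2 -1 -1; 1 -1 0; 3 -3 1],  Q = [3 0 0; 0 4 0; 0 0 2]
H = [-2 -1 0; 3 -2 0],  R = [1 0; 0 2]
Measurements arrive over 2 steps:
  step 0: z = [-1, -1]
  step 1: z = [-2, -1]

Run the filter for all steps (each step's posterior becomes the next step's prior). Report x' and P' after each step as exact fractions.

step 0: x̄ = F·x = [9, 4, 10]
step 0: P̄ = F·P·Fᵀ + Q = [22 10 27; 10 11 21; 27 21 68]
step 0: y = z − H·x̄ = [21, -20]
step 0: S = H·P̄·Hᵀ + R = [140 -100; -100 124]
step 0: K = P̄·Hᵀ·S⁻¹ = [-131/460 13/92; -761/1840 -99/368; -135/184 -51/184]
step 0: x' = x̄ + K·y = [89/460, 1279/1840, 25/184]
step 0: P' = (I − K·H)·P̄ = [14/115 19/460 3/23; 19/460 609/1840 87/184; 3/23 87/184 547/23]
step 1: x̄ = F·x = [-817/1840, -923/1840, -2519/1840]
step 1: P̄ = F·P·Fᵀ + Q = [51261/1840 1459/1840 -39773/1840; 1459/1840 8041/1840 1413/1840; -39773/1840 1413/1840 49789/1840]
step 1: y = z − H·x̄ = [-6237/1840, -247/368]
step 1: S = H·P̄·Hᵀ + R = [220761/1840 -58005/368; -58005/368 95937/368]
step 1: K = P̄·Hᵀ·S⁻¹ = [-4437322/15783507 760391/5261169; -696587/1753723 -1391882/5261169; 1488496/15783507 -1039693/5261169]
step 1: x' = x̄ + K·y = [2167247/5261169, 5378671/5261169, -8186656/5261169]
step 1: P' = (I − K·H)·P̄ = [1919570/15783507 199394/5261169 -1316450/15783507; 199394/5261169 1690973/5261169 127156/1753723; -1316450/15783507 127156/1753723 156828515/15783507]

step 0: x' = [89/460, 1279/1840, 25/184], P' = [14/115 19/460 3/23; 19/460 609/1840 87/184; 3/23 87/184 547/23]
step 1: x' = [2167247/5261169, 5378671/5261169, -8186656/5261169], P' = [1919570/15783507 199394/5261169 -1316450/15783507; 199394/5261169 1690973/5261169 127156/1753723; -1316450/15783507 127156/1753723 156828515/15783507]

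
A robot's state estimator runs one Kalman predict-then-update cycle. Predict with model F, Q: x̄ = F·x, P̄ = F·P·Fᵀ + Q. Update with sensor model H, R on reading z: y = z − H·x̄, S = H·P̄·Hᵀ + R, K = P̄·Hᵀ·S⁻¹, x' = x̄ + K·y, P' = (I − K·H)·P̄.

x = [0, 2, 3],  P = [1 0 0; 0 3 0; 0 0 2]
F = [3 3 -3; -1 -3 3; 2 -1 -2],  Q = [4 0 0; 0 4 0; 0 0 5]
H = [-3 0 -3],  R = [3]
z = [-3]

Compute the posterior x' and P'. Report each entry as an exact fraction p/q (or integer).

x̄ = F·x = [-3, 3, -8]
P̄ = F·P·Fᵀ + Q = [58 -48 9; -48 50 -5; 9 -5 20]
y = z − H·x̄ = [-36]
S = H·P̄·Hᵀ + R = [867]
K = P̄·Hᵀ·S⁻¹ = [-67/289; 53/289; -29/289]
x' = x̄ + K·y = [1545/289, -1041/289, -1268/289]
P' = (I − K·H)·P̄ = [3295/289 -3219/289 -3228/289; -3219/289 6023/289 3166/289; -3228/289 3166/289 3257/289]

x' = [1545/289, -1041/289, -1268/289]
P' = [3295/289 -3219/289 -3228/289; -3219/289 6023/289 3166/289; -3228/289 3166/289 3257/289]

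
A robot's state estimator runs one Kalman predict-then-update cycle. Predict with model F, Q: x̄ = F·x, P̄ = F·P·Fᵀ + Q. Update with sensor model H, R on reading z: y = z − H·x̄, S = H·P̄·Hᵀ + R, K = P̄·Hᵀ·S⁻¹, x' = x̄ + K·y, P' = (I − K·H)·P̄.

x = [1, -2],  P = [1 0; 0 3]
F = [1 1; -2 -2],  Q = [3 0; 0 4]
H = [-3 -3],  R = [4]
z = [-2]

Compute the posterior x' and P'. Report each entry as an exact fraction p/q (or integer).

x' = [-100/103, 170/103]
P' = [712/103 -716/103; -716/103 764/103]

x̄ = F·x = [-1, 2]
P̄ = F·P·Fᵀ + Q = [7 -8; -8 20]
y = z − H·x̄ = [1]
S = H·P̄·Hᵀ + R = [103]
K = P̄·Hᵀ·S⁻¹ = [3/103; -36/103]
x' = x̄ + K·y = [-100/103, 170/103]
P' = (I − K·H)·P̄ = [712/103 -716/103; -716/103 764/103]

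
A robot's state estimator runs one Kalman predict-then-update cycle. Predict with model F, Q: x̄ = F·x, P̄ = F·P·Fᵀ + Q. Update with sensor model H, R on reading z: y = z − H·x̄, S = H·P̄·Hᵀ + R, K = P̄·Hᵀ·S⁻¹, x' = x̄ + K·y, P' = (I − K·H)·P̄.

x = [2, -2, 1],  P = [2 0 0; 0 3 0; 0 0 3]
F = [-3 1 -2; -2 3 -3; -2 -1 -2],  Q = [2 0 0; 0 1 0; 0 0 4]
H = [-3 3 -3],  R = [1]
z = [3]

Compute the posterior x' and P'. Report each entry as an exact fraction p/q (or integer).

x' = [-10, -13, -4]
P' = [14759/496 20415/496 183/16; 20415/496 30807/496 335/16; 183/16 335/16 153/16]

x̄ = F·x = [-10, -13, -4]
P̄ = F·P·Fᵀ + Q = [35 39 21; 39 63 17; 21 17 27]
y = z − H·x̄ = [0]
S = H·P̄·Hᵀ + R = [496]
K = P̄·Hᵀ·S⁻¹ = [-51/496; 21/496; -3/16]
x' = x̄ + K·y = [-10, -13, -4]
P' = (I − K·H)·P̄ = [14759/496 20415/496 183/16; 20415/496 30807/496 335/16; 183/16 335/16 153/16]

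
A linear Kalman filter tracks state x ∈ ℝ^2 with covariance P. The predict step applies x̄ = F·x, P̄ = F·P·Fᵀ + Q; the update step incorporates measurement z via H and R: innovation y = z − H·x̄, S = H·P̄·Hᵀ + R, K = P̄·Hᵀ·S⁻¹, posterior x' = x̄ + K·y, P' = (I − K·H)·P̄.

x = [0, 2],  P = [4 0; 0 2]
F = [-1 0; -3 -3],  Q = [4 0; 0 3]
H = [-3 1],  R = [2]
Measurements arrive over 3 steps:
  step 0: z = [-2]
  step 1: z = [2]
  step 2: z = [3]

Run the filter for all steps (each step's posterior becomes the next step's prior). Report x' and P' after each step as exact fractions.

step 0: x̄ = F·x = [0, -6]
step 0: P̄ = F·P·Fᵀ + Q = [8 12; 12 57]
step 0: y = z − H·x̄ = [4]
step 0: S = H·P̄·Hᵀ + R = [59]
step 0: K = P̄·Hᵀ·S⁻¹ = [-12/59; 21/59]
step 0: x' = x̄ + K·y = [-48/59, -270/59]
step 0: P' = (I − K·H)·P̄ = [328/59 960/59; 960/59 2922/59]
step 1: x̄ = F·x = [48/59, 954/59]
step 1: P̄ = F·P·Fᵀ + Q = [564/59 3864/59; 3864/59 46707/59]
step 1: y = z − H·x̄ = [-692/59]
step 1: S = H·P̄·Hᵀ + R = [28717/59]
step 1: K = P̄·Hᵀ·S⁻¹ = [2172/28717; 35115/28717]
step 1: x' = x̄ + K·y = [-2112/28717, 52482/28717]
step 1: P' = (I − K·H)·P̄ = [194556/28717 588012/28717; 588012/28717 1834266/28717]
step 2: x̄ = F·x = [2112/28717, -151110/28717]
step 2: P̄ = F·P·Fᵀ + Q = [309424/28717 2347704/28717; 2347704/28717 28929765/28717]
step 2: y = z − H·x̄ = [243597/28717]
step 2: S = H·P̄·Hᵀ + R = [17685791/28717]
step 2: K = P̄·Hᵀ·S⁻¹ = [1419432/17685791; 21886653/17685791]
step 2: x' = x̄ + K·y = [13341288/17685791, 92594043/17685791]
step 2: P' = (I − K·H)·P̄ = [120403280/17685791 364048704/17685791; 364048704/17685791 1135919418/17685791]

step 0: x' = [-48/59, -270/59], P' = [328/59 960/59; 960/59 2922/59]
step 1: x' = [-2112/28717, 52482/28717], P' = [194556/28717 588012/28717; 588012/28717 1834266/28717]
step 2: x' = [13341288/17685791, 92594043/17685791], P' = [120403280/17685791 364048704/17685791; 364048704/17685791 1135919418/17685791]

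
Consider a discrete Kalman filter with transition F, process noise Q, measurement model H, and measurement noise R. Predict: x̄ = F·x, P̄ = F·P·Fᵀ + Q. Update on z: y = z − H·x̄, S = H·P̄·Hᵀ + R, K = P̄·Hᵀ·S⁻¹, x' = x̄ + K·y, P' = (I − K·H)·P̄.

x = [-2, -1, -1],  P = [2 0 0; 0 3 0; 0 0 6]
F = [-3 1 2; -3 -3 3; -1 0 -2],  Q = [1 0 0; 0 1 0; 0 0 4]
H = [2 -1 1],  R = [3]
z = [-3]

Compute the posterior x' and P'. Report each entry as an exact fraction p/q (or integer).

x' = [172/125, 206/25, 332/125]
P' = [4909/125 1357/25 -2946/125; 1357/25 436/5 -558/25; -2946/125 -558/25 3174/125]

x̄ = F·x = [3, 6, 4]
P̄ = F·P·Fᵀ + Q = [46 45 -18; 45 100 -30; -18 -30 30]
y = z − H·x̄ = [-7]
S = H·P̄·Hᵀ + R = [125]
K = P̄·Hᵀ·S⁻¹ = [29/125; -8/25; 24/125]
x' = x̄ + K·y = [172/125, 206/25, 332/125]
P' = (I − K·H)·P̄ = [4909/125 1357/25 -2946/125; 1357/25 436/5 -558/25; -2946/125 -558/25 3174/125]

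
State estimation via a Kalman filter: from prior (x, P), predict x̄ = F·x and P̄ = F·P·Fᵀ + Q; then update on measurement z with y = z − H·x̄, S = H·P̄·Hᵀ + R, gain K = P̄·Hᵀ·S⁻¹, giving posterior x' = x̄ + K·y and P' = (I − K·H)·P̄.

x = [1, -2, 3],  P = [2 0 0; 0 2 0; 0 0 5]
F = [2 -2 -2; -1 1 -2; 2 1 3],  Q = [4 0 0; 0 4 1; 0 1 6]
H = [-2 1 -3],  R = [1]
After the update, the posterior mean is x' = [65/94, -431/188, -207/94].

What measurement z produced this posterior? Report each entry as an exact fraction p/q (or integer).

x̄ = F·x = [0, -9, 9]
P̄ = F·P·Fᵀ + Q = [40 12 -26; 12 28 -31; -26 -31 61]
S = H·P̄·Hᵀ + R = [564]
K = P̄·Hᵀ·S⁻¹ = [5/282; 97/564; -27/94]
x' − x̄ = [65/94, 1261/188, -1053/94] = K·y
y = (KᵀK)⁻¹·Kᵀ·(x' − x̄) = [39]
z = y + H·x̄ = [39] + [-36] = [3]

z = [3]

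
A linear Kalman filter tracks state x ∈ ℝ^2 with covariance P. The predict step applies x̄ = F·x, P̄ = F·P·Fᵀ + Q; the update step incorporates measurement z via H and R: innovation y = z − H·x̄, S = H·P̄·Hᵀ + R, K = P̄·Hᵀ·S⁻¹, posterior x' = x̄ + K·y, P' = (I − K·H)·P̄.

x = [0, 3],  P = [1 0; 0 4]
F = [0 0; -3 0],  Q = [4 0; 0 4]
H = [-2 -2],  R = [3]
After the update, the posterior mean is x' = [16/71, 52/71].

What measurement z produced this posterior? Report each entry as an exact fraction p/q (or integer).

z = [-2]

x̄ = F·x = [0, 0]
P̄ = F·P·Fᵀ + Q = [4 0; 0 13]
S = H·P̄·Hᵀ + R = [71]
K = P̄·Hᵀ·S⁻¹ = [-8/71; -26/71]
x' − x̄ = [16/71, 52/71] = K·y
y = (KᵀK)⁻¹·Kᵀ·(x' − x̄) = [-2]
z = y + H·x̄ = [-2] + [0] = [-2]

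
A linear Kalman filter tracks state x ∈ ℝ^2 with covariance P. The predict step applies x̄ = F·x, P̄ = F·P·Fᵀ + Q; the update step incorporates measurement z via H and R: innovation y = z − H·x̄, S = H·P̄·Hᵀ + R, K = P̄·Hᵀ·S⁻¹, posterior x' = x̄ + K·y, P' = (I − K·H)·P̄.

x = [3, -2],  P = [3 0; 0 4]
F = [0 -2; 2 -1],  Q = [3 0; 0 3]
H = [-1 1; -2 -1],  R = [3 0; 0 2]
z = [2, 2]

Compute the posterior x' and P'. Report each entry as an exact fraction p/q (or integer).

x' = [-535/388, 103/97]
P' = [1599/3104 -285/776; -285/776 267/194]

x̄ = F·x = [4, 8]
P̄ = F·P·Fᵀ + Q = [19 8; 8 19]
y = z − H·x̄ = [-2, 18]
S = H·P̄·Hᵀ + R = [25 11; 11 129]
K = P̄·Hᵀ·S⁻¹ = [-913/3104 -1029/3104; 451/776 -249/776]
x' = x̄ + K·y = [-535/388, 103/97]
P' = (I − K·H)·P̄ = [1599/3104 -285/776; -285/776 267/194]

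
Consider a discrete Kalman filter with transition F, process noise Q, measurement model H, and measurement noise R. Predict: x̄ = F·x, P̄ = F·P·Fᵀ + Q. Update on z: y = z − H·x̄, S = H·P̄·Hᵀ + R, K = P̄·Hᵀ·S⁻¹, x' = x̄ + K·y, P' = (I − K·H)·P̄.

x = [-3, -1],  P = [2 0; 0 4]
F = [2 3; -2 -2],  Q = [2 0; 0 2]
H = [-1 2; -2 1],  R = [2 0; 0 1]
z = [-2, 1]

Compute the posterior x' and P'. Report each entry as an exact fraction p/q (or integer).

x̄ = F·x = [-9, 8]
P̄ = F·P·Fᵀ + Q = [46 -32; -32 26]
y = z − H·x̄ = [-27, -25]
S = H·P̄·Hᵀ + R = [280 304; 304 339]
K = P̄·Hᵀ·S⁻¹ = [203/1252 -160/313; 279/626 -42/313]
x' = x̄ + K·y = [-749/1252, -425/626]
P' = (I − K·H)·P̄ = [281/626 121/313; 121/313 200/313]

x' = [-749/1252, -425/626]
P' = [281/626 121/313; 121/313 200/313]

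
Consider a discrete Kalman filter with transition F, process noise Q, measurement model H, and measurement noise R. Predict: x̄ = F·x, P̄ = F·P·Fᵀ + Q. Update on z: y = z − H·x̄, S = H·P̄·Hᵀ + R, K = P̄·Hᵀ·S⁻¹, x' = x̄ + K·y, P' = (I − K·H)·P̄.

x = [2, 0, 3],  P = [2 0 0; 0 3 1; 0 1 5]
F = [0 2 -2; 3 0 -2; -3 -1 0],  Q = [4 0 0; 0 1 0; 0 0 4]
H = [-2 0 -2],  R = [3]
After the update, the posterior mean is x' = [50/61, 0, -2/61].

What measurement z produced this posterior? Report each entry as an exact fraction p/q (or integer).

x̄ = F·x = [-6, 0, -6]
P̄ = F·P·Fᵀ + Q = [28 16 -4; 16 39 -16; -4 -16 25]
S = H·P̄·Hᵀ + R = [183]
K = P̄·Hᵀ·S⁻¹ = [-16/61; 0; -14/61]
x' − x̄ = [416/61, 0, 364/61] = K·y
y = (KᵀK)⁻¹·Kᵀ·(x' − x̄) = [-26]
z = y + H·x̄ = [-26] + [24] = [-2]

z = [-2]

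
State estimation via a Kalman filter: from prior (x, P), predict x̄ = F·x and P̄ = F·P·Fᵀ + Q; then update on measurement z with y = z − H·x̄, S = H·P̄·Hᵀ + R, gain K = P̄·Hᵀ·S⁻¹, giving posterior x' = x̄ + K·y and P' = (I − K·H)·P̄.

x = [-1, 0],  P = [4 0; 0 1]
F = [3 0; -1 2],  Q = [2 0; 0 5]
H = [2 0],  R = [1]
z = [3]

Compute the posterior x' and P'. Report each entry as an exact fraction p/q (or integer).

x̄ = F·x = [-3, 1]
P̄ = F·P·Fᵀ + Q = [38 -12; -12 13]
y = z − H·x̄ = [9]
S = H·P̄·Hᵀ + R = [153]
K = P̄·Hᵀ·S⁻¹ = [76/153; -8/51]
x' = x̄ + K·y = [25/17, -7/17]
P' = (I − K·H)·P̄ = [38/153 -4/51; -4/51 157/17]

x' = [25/17, -7/17]
P' = [38/153 -4/51; -4/51 157/17]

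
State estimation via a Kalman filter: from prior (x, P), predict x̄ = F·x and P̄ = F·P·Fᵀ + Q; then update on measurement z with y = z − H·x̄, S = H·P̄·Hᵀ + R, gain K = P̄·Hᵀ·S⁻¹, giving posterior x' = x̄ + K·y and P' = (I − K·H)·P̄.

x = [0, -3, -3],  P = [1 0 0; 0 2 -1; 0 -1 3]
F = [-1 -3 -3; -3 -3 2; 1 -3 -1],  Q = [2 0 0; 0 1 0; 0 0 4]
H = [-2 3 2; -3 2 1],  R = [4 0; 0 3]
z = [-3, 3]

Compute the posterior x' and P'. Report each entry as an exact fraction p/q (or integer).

x' = [-358/191, -1387/764, -22/191]
P' = [854/573 932/573 -178/573; 932/573 20119/4584 -2446/573; -178/573 -2446/573 3824/573]

x̄ = F·x = [18, 3, 12]
P̄ = F·P·Fᵀ + Q = [30 0 14; 0 52 12; 14 12 20]
y = z − H·x̄ = [0, 39]
S = H·P̄·Hᵀ + R = [704 504; 504 465]
K = P̄·Hᵀ·S⁻¹ = [61/191 -292/573; 2103/6112 -283/2292; 111/382 -178/573]
x' = x̄ + K·y = [-358/191, -1387/764, -22/191]
P' = (I − K·H)·P̄ = [854/573 932/573 -178/573; 932/573 20119/4584 -2446/573; -178/573 -2446/573 3824/573]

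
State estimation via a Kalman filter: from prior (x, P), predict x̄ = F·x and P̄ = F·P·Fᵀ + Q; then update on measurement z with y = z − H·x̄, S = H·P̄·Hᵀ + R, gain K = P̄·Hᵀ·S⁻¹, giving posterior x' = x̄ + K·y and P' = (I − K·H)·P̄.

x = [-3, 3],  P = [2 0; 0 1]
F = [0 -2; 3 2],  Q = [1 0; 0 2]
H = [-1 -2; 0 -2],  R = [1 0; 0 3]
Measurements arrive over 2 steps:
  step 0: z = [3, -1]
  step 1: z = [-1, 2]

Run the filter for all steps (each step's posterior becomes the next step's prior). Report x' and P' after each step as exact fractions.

step 0: x' = [-785/154, 67/77], P' = [1679/770 -318/385; -318/385 192/385]
step 1: x' = [83743/38113, -64955/76226], P' = [202331/152452 -71157/152452; -71157/152452 53121/152452]

step 0: x̄ = F·x = [-6, -3]
step 0: P̄ = F·P·Fᵀ + Q = [5 -4; -4 24]
step 0: y = z − H·x̄ = [-9, -7]
step 0: S = H·P̄·Hᵀ + R = [86 88; 88 99]
step 0: K = P̄·Hᵀ·S⁻¹ = [-37/70 212/385; -6/35 -128/385]
step 0: x' = x̄ + K·y = [-785/154, 67/77]
step 0: P' = (I − K·H)·P̄ = [1679/770 -318/385; -318/385 192/385]
step 1: x̄ = F·x = [-134/77, -2087/154]
step 1: P̄ = F·P·Fᵀ + Q = [1153/385 228/77; 228/77 2111/154]
step 1: y = z − H·x̄ = [-2298/77, -1933/77]
step 1: S = H·P̄·Hᵀ + R = [27208/385 4678/77; 4678/77 4453/77]
step 1: K = P̄·Hᵀ·S⁻¹ = [-60017/152452 23719/76226; -35085/152452 -17707/76226]
step 1: x' = x̄ + K·y = [83743/38113, -64955/76226]
step 1: P' = (I − K·H)·P̄ = [202331/152452 -71157/152452; -71157/152452 53121/152452]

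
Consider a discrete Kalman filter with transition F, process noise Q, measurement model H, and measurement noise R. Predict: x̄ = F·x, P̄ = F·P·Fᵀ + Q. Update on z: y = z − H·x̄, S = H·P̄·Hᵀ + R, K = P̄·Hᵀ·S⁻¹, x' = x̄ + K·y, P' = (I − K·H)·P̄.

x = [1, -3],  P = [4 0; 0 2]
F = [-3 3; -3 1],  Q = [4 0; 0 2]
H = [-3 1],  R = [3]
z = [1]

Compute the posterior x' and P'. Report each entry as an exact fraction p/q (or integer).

x̄ = F·x = [-12, -6]
P̄ = F·P·Fᵀ + Q = [58 42; 42 40]
y = z − H·x̄ = [-29]
S = H·P̄·Hᵀ + R = [313]
K = P̄·Hᵀ·S⁻¹ = [-132/313; -86/313]
x' = x̄ + K·y = [72/313, 616/313]
P' = (I − K·H)·P̄ = [730/313 1794/313; 1794/313 5124/313]

x' = [72/313, 616/313]
P' = [730/313 1794/313; 1794/313 5124/313]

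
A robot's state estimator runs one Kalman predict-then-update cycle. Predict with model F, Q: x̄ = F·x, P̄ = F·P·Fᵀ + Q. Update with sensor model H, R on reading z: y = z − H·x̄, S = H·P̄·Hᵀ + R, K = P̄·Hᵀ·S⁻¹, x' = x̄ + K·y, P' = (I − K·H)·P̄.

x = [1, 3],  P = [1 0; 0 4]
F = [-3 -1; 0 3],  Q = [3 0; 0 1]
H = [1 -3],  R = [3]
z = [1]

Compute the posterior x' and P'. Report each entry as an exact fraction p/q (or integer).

x' = [-97/53, -183/212]
P' = [510/53 327/106; 327/106 559/424]

x̄ = F·x = [-6, 9]
P̄ = F·P·Fᵀ + Q = [16 -12; -12 37]
y = z − H·x̄ = [34]
S = H·P̄·Hᵀ + R = [424]
K = P̄·Hᵀ·S⁻¹ = [13/106; -123/424]
x' = x̄ + K·y = [-97/53, -183/212]
P' = (I − K·H)·P̄ = [510/53 327/106; 327/106 559/424]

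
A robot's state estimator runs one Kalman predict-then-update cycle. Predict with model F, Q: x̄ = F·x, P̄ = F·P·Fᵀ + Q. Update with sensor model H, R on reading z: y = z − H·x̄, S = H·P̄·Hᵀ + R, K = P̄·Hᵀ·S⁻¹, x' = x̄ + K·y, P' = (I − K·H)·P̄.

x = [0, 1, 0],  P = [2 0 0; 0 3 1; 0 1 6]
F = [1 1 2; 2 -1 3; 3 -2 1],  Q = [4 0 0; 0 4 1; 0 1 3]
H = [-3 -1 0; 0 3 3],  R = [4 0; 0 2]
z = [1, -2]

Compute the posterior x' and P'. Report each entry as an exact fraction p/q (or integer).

x̄ = F·x = [1, -1, -2]
P̄ = F·P·Fᵀ + Q = [37 38 9; 38 63 30; 9 30 35]
y = z − H·x̄ = [3, 7]
S = H·P̄·Hᵀ + R = [628 -702; -702 1424]
K = P̄·Hᵀ·S⁻¹ = [-56597/200734 -8025/200734; -28095/200734 25479/200734; 27861/200734 41223/200734]
x' = x̄ + K·y = [-12616/100367, -53333/100367, -14662/100367]
P' = (I − K·H)·P̄ = [62865/100367 -75401/100367 72726/100367; -75401/100367 282393/100367 -273900/100367; 72726/100367 -273900/100367 287641/100367]

x' = [-12616/100367, -53333/100367, -14662/100367]
P' = [62865/100367 -75401/100367 72726/100367; -75401/100367 282393/100367 -273900/100367; 72726/100367 -273900/100367 287641/100367]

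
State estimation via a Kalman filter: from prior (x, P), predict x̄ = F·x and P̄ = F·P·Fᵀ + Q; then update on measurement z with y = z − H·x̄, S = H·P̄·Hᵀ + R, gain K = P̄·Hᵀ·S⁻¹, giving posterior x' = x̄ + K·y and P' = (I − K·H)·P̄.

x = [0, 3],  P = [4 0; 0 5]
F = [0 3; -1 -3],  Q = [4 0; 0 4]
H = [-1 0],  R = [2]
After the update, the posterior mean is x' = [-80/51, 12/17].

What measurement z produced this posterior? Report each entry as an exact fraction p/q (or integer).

z = [2]

x̄ = F·x = [9, -9]
P̄ = F·P·Fᵀ + Q = [49 -45; -45 53]
S = H·P̄·Hᵀ + R = [51]
K = P̄·Hᵀ·S⁻¹ = [-49/51; 15/17]
x' − x̄ = [-539/51, 165/17] = K·y
y = (KᵀK)⁻¹·Kᵀ·(x' − x̄) = [11]
z = y + H·x̄ = [11] + [-9] = [2]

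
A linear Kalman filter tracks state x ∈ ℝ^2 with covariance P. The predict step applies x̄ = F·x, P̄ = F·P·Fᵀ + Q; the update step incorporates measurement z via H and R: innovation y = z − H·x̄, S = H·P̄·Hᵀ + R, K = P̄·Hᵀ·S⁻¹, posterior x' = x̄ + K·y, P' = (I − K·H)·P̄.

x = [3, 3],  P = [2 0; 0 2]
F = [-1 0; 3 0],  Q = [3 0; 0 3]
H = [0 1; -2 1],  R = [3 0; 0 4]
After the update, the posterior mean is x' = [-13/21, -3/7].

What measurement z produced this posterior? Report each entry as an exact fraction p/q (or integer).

z = [-2, 1]

x̄ = F·x = [-3, 9]
P̄ = F·P·Fᵀ + Q = [5 -6; -6 21]
S = H·P̄·Hᵀ + R = [24 33; 33 69]
K = P̄·Hᵀ·S⁻¹ = [38/189 -62/189; 40/63 11/63]
x' − x̄ = [50/21, -66/7] = K·y
y = (KᵀK)⁻¹·Kᵀ·(x' − x̄) = [-11, -14]
z = y + H·x̄ = [-11, -14] + [9, 15] = [-2, 1]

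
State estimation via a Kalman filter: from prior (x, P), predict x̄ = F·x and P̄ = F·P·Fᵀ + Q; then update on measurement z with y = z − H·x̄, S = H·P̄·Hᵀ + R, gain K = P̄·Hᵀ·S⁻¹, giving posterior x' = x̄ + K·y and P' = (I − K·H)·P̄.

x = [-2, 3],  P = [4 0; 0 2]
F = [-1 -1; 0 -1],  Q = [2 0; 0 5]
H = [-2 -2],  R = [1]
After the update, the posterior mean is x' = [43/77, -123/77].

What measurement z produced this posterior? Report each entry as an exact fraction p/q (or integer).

x̄ = F·x = [-1, -3]
P̄ = F·P·Fᵀ + Q = [8 2; 2 7]
S = H·P̄·Hᵀ + R = [77]
K = P̄·Hᵀ·S⁻¹ = [-20/77; -18/77]
x' − x̄ = [120/77, 108/77] = K·y
y = (KᵀK)⁻¹·Kᵀ·(x' − x̄) = [-6]
z = y + H·x̄ = [-6] + [8] = [2]

z = [2]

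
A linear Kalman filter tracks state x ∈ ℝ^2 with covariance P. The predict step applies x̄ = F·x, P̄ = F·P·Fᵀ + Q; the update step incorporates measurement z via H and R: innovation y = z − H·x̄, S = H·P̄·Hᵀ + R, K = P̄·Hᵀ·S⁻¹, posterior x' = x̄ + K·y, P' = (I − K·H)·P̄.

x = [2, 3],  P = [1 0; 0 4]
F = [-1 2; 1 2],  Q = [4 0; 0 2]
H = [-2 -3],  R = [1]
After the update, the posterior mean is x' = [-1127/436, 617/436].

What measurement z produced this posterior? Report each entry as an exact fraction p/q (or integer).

z = [1]

x̄ = F·x = [4, 8]
P̄ = F·P·Fᵀ + Q = [21 15; 15 19]
S = H·P̄·Hᵀ + R = [436]
K = P̄·Hᵀ·S⁻¹ = [-87/436; -87/436]
x' − x̄ = [-2871/436, -2871/436] = K·y
y = (KᵀK)⁻¹·Kᵀ·(x' − x̄) = [33]
z = y + H·x̄ = [33] + [-32] = [1]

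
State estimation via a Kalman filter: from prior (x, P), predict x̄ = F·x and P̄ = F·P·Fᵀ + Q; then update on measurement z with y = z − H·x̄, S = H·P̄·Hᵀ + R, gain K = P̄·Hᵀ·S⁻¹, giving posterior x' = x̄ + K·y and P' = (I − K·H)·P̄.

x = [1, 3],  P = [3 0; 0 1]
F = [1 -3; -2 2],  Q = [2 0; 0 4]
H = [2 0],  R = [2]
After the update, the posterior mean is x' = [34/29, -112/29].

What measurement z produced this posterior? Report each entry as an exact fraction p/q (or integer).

z = [3]

x̄ = F·x = [-8, 4]
P̄ = F·P·Fᵀ + Q = [14 -12; -12 20]
S = H·P̄·Hᵀ + R = [58]
K = P̄·Hᵀ·S⁻¹ = [14/29; -12/29]
x' − x̄ = [266/29, -228/29] = K·y
y = (KᵀK)⁻¹·Kᵀ·(x' − x̄) = [19]
z = y + H·x̄ = [19] + [-16] = [3]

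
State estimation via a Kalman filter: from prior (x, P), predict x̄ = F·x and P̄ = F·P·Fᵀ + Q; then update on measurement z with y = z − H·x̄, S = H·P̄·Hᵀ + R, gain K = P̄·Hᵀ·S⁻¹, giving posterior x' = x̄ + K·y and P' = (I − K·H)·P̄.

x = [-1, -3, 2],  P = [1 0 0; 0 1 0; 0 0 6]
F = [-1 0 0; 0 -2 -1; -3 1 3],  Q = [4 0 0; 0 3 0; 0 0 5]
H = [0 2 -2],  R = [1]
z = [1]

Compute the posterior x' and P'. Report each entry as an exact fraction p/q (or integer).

x̄ = F·x = [1, 4, 6]
P̄ = F·P·Fᵀ + Q = [5 0 3; 0 13 -20; 3 -20 69]
y = z − H·x̄ = [5]
S = H·P̄·Hᵀ + R = [489]
K = P̄·Hᵀ·S⁻¹ = [-2/163; 22/163; -178/489]
x' = x̄ + K·y = [153/163, 762/163, 2044/489]
P' = (I − K·H)·P̄ = [803/163 132/163 133/163; 132/163 667/163 656/163; 133/163 656/163 2057/489]

x' = [153/163, 762/163, 2044/489]
P' = [803/163 132/163 133/163; 132/163 667/163 656/163; 133/163 656/163 2057/489]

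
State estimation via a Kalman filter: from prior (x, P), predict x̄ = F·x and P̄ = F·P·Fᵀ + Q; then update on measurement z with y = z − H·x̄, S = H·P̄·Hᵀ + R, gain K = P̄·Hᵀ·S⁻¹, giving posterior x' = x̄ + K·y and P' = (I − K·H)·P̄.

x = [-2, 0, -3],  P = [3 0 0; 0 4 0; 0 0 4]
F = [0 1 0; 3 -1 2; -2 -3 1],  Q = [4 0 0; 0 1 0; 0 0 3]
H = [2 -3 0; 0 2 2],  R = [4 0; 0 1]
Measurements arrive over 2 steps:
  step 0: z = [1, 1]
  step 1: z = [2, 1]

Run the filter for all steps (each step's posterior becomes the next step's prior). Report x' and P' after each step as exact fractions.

step 0: x̄ = F·x = [0, -12, 1]
step 0: P̄ = F·P·Fᵀ + Q = [8 -4 -12; -4 48 2; -12 2 55]
step 0: y = z − H·x̄ = [-35, 23]
step 0: S = H·P̄·Hᵀ + R = [516 -364; -364 429]
step 0: K = P̄·Hᵀ·S⁻¹ = [7/1709 -1580/22217; -554/1709 -932/22217; 1101/3418 11976/22217]
step 0: x' = x̄ + K·y = [-39525/22217, -35970/22217, 94375/44434]
step 0: P' = (I − K·H)·P̄ = [124628/22217 82964/22217 -83754/22217; 82964/22217 64912/22217 -65378/22217; -83754/22217 -65378/22217 71366/22217]
step 1: x̄ = F·x = [-35970/22217, 11770/22217, 468295/44434]
step 1: P̄ = F·P·Fᵀ + Q = [153780/22217 53224/22217 -426042/22217; 53224/22217 252925/22217 -449648/22217; -426042/22217 -449648/22217 2943589/22217]
step 1: y = z − H·x̄ = [11668/1709, -469618/22217]
step 1: S = H·P̄·Hᵀ + R = [180125/1709 -23918/1709; -23918/1709 9211089/22217]
step 1: K = P̄·Hᵀ·S⁻¹ = [50878424/966477757 -76518724/966477757; -39422693/138068251 -7228272/138068251; 275803384/966477757 532665970/966477757]
step 1: x' = x̄ + K·y = [400045374/966477757, -43219238/138068251, 1618920971/1932955514]
step 1: P' = (I − K·H)·P̄ = [3782937652/966477757 350588648/138068251 -2492379898/966477757; 350588648/138068251 286289356/138068251 -289903492/138068251; -2492379898/966477757 -289903492/138068251 2295657429/966477757]

step 0: x' = [-39525/22217, -35970/22217, 94375/44434], P' = [124628/22217 82964/22217 -83754/22217; 82964/22217 64912/22217 -65378/22217; -83754/22217 -65378/22217 71366/22217]
step 1: x' = [400045374/966477757, -43219238/138068251, 1618920971/1932955514], P' = [3782937652/966477757 350588648/138068251 -2492379898/966477757; 350588648/138068251 286289356/138068251 -289903492/138068251; -2492379898/966477757 -289903492/138068251 2295657429/966477757]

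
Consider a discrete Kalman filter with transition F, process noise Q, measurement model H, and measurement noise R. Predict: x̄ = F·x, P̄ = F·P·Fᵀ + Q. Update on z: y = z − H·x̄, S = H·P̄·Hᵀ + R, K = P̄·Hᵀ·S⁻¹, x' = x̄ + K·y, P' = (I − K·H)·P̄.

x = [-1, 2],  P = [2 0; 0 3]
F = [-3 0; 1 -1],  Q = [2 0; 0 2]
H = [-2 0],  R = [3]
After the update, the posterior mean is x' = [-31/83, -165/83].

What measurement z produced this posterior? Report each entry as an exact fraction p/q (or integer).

z = [1]

x̄ = F·x = [3, -3]
P̄ = F·P·Fᵀ + Q = [20 -6; -6 7]
S = H·P̄·Hᵀ + R = [83]
K = P̄·Hᵀ·S⁻¹ = [-40/83; 12/83]
x' − x̄ = [-280/83, 84/83] = K·y
y = (KᵀK)⁻¹·Kᵀ·(x' − x̄) = [7]
z = y + H·x̄ = [7] + [-6] = [1]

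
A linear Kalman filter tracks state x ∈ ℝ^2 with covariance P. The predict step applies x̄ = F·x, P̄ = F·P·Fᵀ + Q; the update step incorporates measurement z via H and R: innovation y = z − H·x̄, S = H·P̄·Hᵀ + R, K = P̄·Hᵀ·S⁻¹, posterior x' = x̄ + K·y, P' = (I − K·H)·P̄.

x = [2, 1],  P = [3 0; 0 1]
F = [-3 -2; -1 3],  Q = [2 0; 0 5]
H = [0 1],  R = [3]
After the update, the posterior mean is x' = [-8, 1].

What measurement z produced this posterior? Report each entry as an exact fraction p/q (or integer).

x̄ = F·x = [-8, 1]
P̄ = F·P·Fᵀ + Q = [33 3; 3 17]
S = H·P̄·Hᵀ + R = [20]
K = P̄·Hᵀ·S⁻¹ = [3/20; 17/20]
x' − x̄ = [0, 0] = K·y
y = (KᵀK)⁻¹·Kᵀ·(x' − x̄) = [0]
z = y + H·x̄ = [0] + [1] = [1]

z = [1]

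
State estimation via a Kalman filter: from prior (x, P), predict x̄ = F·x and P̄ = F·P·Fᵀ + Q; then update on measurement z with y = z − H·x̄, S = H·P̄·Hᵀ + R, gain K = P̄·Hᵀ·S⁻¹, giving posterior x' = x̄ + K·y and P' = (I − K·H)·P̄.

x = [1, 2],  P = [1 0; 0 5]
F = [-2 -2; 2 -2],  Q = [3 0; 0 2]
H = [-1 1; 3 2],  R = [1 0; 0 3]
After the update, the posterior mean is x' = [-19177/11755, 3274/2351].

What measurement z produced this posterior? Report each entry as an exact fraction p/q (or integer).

x̄ = F·x = [-6, -2]
P̄ = F·P·Fᵀ + Q = [27 16; 16 26]
S = H·P̄·Hᵀ + R = [22 -13; -13 542]
K = P̄·Hᵀ·S⁻¹ = [-4493/11755 2343/11755; 1344/2351 466/2351]
x' − x̄ = [51353/11755, 7976/2351] = K·y
y = (KᵀK)⁻¹·Kᵀ·(x' − x̄) = [-1, 20]
z = y + H·x̄ = [-1, 20] + [4, -22] = [3, -2]

z = [3, -2]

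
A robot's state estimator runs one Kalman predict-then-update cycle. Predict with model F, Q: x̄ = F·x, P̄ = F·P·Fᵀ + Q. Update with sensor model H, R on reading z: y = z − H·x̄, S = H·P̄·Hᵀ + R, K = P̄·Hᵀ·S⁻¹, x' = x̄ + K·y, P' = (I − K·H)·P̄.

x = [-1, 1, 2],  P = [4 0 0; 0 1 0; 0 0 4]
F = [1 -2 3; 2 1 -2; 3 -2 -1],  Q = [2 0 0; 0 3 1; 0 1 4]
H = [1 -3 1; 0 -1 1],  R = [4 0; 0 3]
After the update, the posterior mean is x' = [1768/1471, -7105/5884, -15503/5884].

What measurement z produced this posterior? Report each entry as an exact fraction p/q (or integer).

z = [2, -1]

x̄ = F·x = [3, -5, -7]
P̄ = F·P·Fᵀ + Q = [46 -18 4; -18 36 31; 4 31 48]
S = H·P̄·Hᵀ + R = [352 54; 54 25]
K = P̄·Hᵀ·S⁻¹ = [353/1471 532/1471; -2105/5884 1685/2942; -1943/5884 4099/2942]
x' − x̄ = [-2645/1471, 22315/5884, 25685/5884] = K·y
y = (KᵀK)⁻¹·Kᵀ·(x' − x̄) = [-9, 1]
z = y + H·x̄ = [-9, 1] + [11, -2] = [2, -1]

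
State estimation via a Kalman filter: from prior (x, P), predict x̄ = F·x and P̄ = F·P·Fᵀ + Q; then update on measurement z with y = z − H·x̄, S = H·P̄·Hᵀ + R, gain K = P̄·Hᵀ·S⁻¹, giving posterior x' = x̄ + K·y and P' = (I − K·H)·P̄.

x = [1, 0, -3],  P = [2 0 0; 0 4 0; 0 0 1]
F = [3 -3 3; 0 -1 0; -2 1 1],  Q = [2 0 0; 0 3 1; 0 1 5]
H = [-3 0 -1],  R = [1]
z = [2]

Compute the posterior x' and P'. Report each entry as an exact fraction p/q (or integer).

x' = [393/239, 693/478, -3335/478]
P' = [397/239 -3/239 -1104/239; -3/239 2257/478 51/478; -1104/239 51/478 6579/478]

x̄ = F·x = [-6, 0, -5]
P̄ = F·P·Fᵀ + Q = [65 12 -21; 12 7 -3; -21 -3 18]
y = z − H·x̄ = [-21]
S = H·P̄·Hᵀ + R = [478]
K = P̄·Hᵀ·S⁻¹ = [-87/239; -33/478; 45/478]
x' = x̄ + K·y = [393/239, 693/478, -3335/478]
P' = (I − K·H)·P̄ = [397/239 -3/239 -1104/239; -3/239 2257/478 51/478; -1104/239 51/478 6579/478]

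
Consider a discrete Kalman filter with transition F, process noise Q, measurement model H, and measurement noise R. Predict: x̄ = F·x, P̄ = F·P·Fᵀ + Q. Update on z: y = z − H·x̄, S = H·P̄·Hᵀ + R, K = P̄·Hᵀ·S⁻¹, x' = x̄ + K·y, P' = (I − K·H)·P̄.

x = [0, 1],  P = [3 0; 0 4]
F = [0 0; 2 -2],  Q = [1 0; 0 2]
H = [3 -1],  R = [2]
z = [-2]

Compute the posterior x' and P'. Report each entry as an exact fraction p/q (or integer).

x' = [-12/41, 38/41]
P' = [32/41 90/41; 90/41 330/41]

x̄ = F·x = [0, -2]
P̄ = F·P·Fᵀ + Q = [1 0; 0 30]
y = z − H·x̄ = [-4]
S = H·P̄·Hᵀ + R = [41]
K = P̄·Hᵀ·S⁻¹ = [3/41; -30/41]
x' = x̄ + K·y = [-12/41, 38/41]
P' = (I − K·H)·P̄ = [32/41 90/41; 90/41 330/41]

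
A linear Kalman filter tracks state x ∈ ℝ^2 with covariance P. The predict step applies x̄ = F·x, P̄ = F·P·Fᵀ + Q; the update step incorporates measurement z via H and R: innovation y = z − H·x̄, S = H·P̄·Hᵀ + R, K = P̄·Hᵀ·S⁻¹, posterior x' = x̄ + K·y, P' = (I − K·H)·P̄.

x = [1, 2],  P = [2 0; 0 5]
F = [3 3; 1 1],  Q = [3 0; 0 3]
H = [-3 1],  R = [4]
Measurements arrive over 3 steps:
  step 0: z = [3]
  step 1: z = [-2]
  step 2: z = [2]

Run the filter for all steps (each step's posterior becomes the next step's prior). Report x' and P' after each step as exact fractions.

step 0: x' = [-441/482, 15/482], P' = [483/482 741/482; 741/482 2011/482]
step 1: x' = [15562/22571, 9004/67713], P' = [45423/45142 69761/45142; 69761/45142 567125/135426]
step 2: x' = [-13237587/19102481, -2669691/19102481], P' = [38446653/38204962 59048211/38204962; 59048211/38204962 160005829/38204962]

step 0: x̄ = F·x = [9, 3]
step 0: P̄ = F·P·Fᵀ + Q = [66 21; 21 10]
step 0: y = z − H·x̄ = [27]
step 0: S = H·P̄·Hᵀ + R = [482]
step 0: K = P̄·Hᵀ·S⁻¹ = [-177/482; -53/482]
step 0: x' = x̄ + K·y = [-441/482, 15/482]
step 0: P' = (I − K·H)·P̄ = [483/482 741/482; 741/482 2011/482]
step 1: x̄ = F·x = [-639/241, -213/241]
step 1: P̄ = F·P·Fᵀ + Q = [18615/241 5964/241; 5964/241 2711/241]
step 1: y = z − H·x̄ = [-2186/241]
step 1: S = H·P̄·Hᵀ + R = [135426/241]
step 1: K = P̄·Hᵀ·S⁻¹ = [-16627/45142; -15181/135426]
step 1: x' = x̄ + K·y = [15562/22571, 9004/67713]
step 1: P' = (I − K·H)·P̄ = [45423/45142 69761/45142; 69761/45142 567125/135426]
step 2: x̄ = F·x = [55690/22571, 55690/67713]
step 2: P̄ = F·P·Fᵀ + Q = [1750653/22571 560980/22571; 560980/22571 764119/67713]
step 2: y = z − H·x̄ = [580946/67713]
step 2: S = H·P̄·Hᵀ + R = [38204962/67713]
step 2: K = P̄·Hᵀ·S⁻¹ = [-14072937/38204962; -4284701/38204962]
step 2: x' = x̄ + K·y = [-13237587/19102481, -2669691/19102481]
step 2: P' = (I − K·H)·P̄ = [38446653/38204962 59048211/38204962; 59048211/38204962 160005829/38204962]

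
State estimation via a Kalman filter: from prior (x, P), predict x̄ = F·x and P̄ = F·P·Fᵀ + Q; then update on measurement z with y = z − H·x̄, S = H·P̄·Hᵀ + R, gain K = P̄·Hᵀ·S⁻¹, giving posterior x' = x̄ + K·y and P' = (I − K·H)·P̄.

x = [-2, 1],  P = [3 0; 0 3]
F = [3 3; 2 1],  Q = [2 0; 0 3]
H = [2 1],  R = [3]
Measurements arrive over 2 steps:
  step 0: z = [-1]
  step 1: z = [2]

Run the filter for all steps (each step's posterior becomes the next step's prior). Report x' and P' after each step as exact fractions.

step 0: x̄ = F·x = [-3, -3]
step 0: P̄ = F·P·Fᵀ + Q = [56 27; 27 18]
step 0: y = z − H·x̄ = [8]
step 0: S = H·P̄·Hᵀ + R = [353]
step 0: K = P̄·Hᵀ·S⁻¹ = [139/353; 72/353]
step 0: x' = x̄ + K·y = [53/353, -483/353]
step 0: P' = (I − K·H)·P̄ = [447/353 -477/353; -477/353 1170/353]
step 1: x̄ = F·x = [-1290/353, -377/353]
step 1: P̄ = F·P·Fᵀ + Q = [6673/353 1899/353; 1899/353 2109/353]
step 1: y = z − H·x̄ = [3663/353]
step 1: S = H·P̄·Hᵀ + R = [37456/353]
step 1: K = P̄·Hᵀ·S⁻¹ = [15245/37456; 5907/37456]
step 1: x' = x̄ + K·y = [21315/37456, 21293/37456]
step 1: P' = (I − K·H)·P̄ = [49671/37456 -53607/37456; -53607/37456 124935/37456]

step 0: x' = [53/353, -483/353], P' = [447/353 -477/353; -477/353 1170/353]
step 1: x' = [21315/37456, 21293/37456], P' = [49671/37456 -53607/37456; -53607/37456 124935/37456]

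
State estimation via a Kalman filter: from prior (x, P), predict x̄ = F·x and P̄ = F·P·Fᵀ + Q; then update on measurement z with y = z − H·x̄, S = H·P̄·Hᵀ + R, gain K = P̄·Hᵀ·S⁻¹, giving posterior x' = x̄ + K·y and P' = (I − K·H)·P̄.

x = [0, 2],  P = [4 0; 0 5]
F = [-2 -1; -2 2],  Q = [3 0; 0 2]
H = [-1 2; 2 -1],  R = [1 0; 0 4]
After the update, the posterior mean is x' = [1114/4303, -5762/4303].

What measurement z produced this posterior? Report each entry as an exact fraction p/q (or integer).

z = [-3, 2]

x̄ = F·x = [-2, 4]
P̄ = F·P·Fᵀ + Q = [24 6; 6 38]
S = H·P̄·Hᵀ + R = [153 -94; -94 114]
K = P̄·Hᵀ·S⁻¹ = [1290/4303 2649/4303; 2768/4303 1301/4303]
x' − x̄ = [9720/4303, -22974/4303] = K·y
y = (KᵀK)⁻¹·Kᵀ·(x' − x̄) = [-13, 10]
z = y + H·x̄ = [-13, 10] + [10, -8] = [-3, 2]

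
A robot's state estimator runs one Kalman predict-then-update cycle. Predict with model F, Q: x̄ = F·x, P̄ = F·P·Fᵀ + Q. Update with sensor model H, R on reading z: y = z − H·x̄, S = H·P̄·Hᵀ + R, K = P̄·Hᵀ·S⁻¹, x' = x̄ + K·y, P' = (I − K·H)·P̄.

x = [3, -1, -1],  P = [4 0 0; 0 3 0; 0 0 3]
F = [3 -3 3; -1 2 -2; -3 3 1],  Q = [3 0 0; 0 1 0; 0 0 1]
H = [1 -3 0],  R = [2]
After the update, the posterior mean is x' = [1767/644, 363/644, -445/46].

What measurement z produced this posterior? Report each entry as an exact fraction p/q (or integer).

x̄ = F·x = [9, -3, -13]
P̄ = F·P·Fᵀ + Q = [93 -48 -54; -48 29 24; -54 24 67]
S = H·P̄·Hᵀ + R = [644]
K = P̄·Hᵀ·S⁻¹ = [237/644; -135/644; -9/46]
x' − x̄ = [-4029/644, 2295/644, 153/46] = K·y
y = (KᵀK)⁻¹·Kᵀ·(x' − x̄) = [-17]
z = y + H·x̄ = [-17] + [18] = [1]

z = [1]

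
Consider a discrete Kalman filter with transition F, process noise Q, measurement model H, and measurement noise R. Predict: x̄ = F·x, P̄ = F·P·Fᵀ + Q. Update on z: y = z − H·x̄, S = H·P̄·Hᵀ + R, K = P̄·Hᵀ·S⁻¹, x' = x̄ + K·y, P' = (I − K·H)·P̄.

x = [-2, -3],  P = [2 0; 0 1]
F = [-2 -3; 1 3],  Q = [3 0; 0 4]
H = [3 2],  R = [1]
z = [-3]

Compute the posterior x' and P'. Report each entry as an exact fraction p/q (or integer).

x̄ = F·x = [13, -11]
P̄ = F·P·Fᵀ + Q = [20 -13; -13 15]
y = z − H·x̄ = [-20]
S = H·P̄·Hᵀ + R = [85]
K = P̄·Hᵀ·S⁻¹ = [2/5; -9/85]
x' = x̄ + K·y = [5, -151/17]
P' = (I − K·H)·P̄ = [32/5 -47/5; -47/5 1194/85]

x' = [5, -151/17]
P' = [32/5 -47/5; -47/5 1194/85]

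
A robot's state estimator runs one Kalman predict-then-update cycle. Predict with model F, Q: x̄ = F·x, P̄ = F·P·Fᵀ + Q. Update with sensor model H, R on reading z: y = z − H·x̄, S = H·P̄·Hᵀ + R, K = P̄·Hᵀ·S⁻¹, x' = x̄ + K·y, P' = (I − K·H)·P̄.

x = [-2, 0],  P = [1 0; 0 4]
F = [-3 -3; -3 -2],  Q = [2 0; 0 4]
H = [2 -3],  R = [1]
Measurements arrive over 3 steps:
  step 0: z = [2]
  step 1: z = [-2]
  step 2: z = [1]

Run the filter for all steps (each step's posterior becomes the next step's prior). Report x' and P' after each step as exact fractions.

step 0: x' = [142/27, 26/9], P' = [2513/54 559/18; 559/18 125/6]
step 1: x' = [18100/8349, 254/121], P' = [356096/2783 10382/121; 10382/121 6975/121]
step 2: x' = [-13223984/3330099, -3310376/1110033], P' = [455196667/3330099 101748460/1110033; 101748460/1110033 22783768/370011]

step 0: x̄ = F·x = [6, 6]
step 0: P̄ = F·P·Fᵀ + Q = [47 33; 33 29]
step 0: y = z − H·x̄ = [8]
step 0: S = H·P̄·Hᵀ + R = [54]
step 0: K = P̄·Hᵀ·S⁻¹ = [-5/54; -7/18]
step 0: x' = x̄ + K·y = [142/27, 26/9]
step 0: P' = (I − K·H)·P̄ = [2513/54 559/18; 559/18 125/6]
step 1: x̄ = F·x = [-220/9, -194/9]
step 1: P̄ = F·P·Fᵀ + Q = [3502/3 3029/3; 3029/3 5273/6]
step 1: y = z − H·x̄ = [-160/9]
step 1: S = H·P̄·Hᵀ + R = [2783/6]
step 1: K = P̄·Hᵀ·S⁻¹ = [-4166/2783; -161/121]
step 1: x' = x̄ + K·y = [18100/8349, 254/121]
step 1: P' = (I − K·H)·P̄ = [356096/2783 10382/121; 10382/121 6975/121]
step 2: x̄ = F·x = [-35626/2783, -29784/2783]
step 2: P̄ = F·P·Fᵀ + Q = [8952403/2783 7749204/2783; 7749204/2783 6723128/2783]
step 2: y = z − H·x̄ = [-15317/2783]
step 2: S = H·P̄·Hᵀ + R = [3330099/2783]
step 2: K = P̄·Hᵀ·S⁻¹ = [-5342806/3330099; -1556992/1110033]
step 2: x' = x̄ + K·y = [-13223984/3330099, -3310376/1110033]
step 2: P' = (I − K·H)·P̄ = [455196667/3330099 101748460/1110033; 101748460/1110033 22783768/370011]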